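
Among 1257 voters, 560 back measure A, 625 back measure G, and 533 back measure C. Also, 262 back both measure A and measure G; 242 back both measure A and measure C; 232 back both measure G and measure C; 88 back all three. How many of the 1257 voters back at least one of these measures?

By inclusion-exclusion,
N(≥1) = 560 + 625 + 533 − 262 − 242 − 232 + 88 = 1070

1070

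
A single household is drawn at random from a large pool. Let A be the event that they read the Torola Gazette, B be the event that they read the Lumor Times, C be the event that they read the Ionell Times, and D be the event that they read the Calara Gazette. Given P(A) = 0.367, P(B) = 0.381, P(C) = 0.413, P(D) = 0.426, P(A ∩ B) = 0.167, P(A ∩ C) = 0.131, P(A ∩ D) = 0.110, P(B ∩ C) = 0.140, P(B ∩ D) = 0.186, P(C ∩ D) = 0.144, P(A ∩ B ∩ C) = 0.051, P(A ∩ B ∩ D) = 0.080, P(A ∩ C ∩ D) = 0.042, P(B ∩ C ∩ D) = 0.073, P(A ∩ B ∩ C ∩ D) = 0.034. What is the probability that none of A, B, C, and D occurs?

P(A ∪ B ∪ C ∪ D) = 0.367 + 0.381 + 0.413 + 0.426 − 0.167 − 0.131 − 0.110 − 0.140 − 0.186 − 0.144 + 0.051 + 0.080 + 0.042 + 0.073 − 0.034 = 0.921
P(none) = 1 − 0.921 = 0.079

0.079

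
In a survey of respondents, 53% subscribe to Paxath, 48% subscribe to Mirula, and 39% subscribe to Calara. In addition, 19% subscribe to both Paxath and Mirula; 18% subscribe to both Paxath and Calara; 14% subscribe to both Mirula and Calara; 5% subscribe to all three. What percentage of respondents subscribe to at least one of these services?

94%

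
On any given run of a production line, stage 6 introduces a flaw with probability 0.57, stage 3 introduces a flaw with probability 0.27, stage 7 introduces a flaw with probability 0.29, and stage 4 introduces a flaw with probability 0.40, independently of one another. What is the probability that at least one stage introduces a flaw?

P(none) = (1 − 0.57) × (1 − 0.27) × (1 − 0.29) × (1 − 0.40) = 0.43 × 0.73 × 0.71 × 0.60 = 0.1337214
P(at least one) = 1 − 0.1337214 = 0.8662786

0.8662786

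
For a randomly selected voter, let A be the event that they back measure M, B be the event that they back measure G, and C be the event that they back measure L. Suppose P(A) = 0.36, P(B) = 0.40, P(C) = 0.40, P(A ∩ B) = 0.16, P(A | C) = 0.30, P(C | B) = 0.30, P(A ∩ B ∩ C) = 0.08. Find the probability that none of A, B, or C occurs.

0.16

P(A ∩ C) = P(C)·P(A|C) = 0.40 × 0.30 = 0.12
P(B ∩ C) = P(B)·P(C|B) = 0.40 × 0.30 = 0.12
P(A ∪ B ∪ C) = 0.36 + 0.40 + 0.40 − 0.16 − 0.12 − 0.12 + 0.08 = 0.84
P(none) = 1 − 0.84 = 0.16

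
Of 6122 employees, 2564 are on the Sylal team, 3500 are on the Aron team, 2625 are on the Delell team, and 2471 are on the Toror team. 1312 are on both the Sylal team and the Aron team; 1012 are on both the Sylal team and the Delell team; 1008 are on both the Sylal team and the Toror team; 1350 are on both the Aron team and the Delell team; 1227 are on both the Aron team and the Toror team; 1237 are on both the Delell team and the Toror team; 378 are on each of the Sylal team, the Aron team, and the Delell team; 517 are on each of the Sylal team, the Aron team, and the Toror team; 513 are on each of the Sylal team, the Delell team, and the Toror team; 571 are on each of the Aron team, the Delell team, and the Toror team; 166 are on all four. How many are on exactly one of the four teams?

By inclusion–exclusion (exactly-one form):
N(exactly one) = 2564 + 3500 + 2625 + 2471 − 2·1312 − 2·1012 − 2·1008 − 2·1350 − 2·1227 − 2·1237 + 3·378 + 3·517 + 3·513 + 3·571 − 4·166 = 2141

2141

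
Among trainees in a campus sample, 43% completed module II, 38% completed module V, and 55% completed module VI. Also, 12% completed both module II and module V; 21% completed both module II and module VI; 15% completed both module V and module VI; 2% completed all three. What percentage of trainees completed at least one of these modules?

90%

Using inclusion–exclusion:
P(at least one) = 43 + 38 + 55 − 12 − 21 − 15 + 2 = 90%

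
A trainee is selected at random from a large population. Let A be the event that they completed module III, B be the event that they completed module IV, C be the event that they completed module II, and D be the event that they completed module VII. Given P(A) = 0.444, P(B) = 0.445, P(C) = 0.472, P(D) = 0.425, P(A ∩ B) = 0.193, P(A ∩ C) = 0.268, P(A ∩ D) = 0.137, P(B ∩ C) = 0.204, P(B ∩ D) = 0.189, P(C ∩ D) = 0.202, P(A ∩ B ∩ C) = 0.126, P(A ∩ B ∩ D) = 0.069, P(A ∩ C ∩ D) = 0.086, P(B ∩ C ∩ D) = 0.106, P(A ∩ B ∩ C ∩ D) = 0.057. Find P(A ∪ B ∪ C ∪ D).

0.923

Using inclusion–exclusion:
P(A ∪ B ∪ C ∪ D) = 0.444 + 0.445 + 0.472 + 0.425 − 0.193 − 0.268 − 0.137 − 0.204 − 0.189 − 0.202 + 0.126 + 0.069 + 0.086 + 0.106 − 0.057 = 0.923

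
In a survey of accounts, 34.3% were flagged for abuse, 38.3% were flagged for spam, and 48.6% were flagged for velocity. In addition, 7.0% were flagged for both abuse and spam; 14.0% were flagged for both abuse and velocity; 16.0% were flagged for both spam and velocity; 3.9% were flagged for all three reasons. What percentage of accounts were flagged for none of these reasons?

11.9%

Apply inclusion-exclusion:
P(union) = 34.3 + 38.3 + 48.6 − 7.0 − 14.0 − 16.0 + 3.9 = 88.1%
P(none) = 100% − 88.1% = 11.9%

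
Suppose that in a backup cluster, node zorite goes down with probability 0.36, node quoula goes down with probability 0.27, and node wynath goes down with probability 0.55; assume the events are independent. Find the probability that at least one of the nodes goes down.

0.78976

P(none) = (1 − 0.36) × (1 − 0.27) × (1 − 0.55) = 0.64 × 0.73 × 0.45 = 0.21024
P(at least one) = 1 − 0.21024 = 0.78976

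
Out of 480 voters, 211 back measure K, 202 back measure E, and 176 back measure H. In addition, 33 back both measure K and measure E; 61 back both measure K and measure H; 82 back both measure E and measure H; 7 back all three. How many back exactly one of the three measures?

Using the inclusion–exclusion count for exactly one event:
|exactly one| = 211 + 202 + 176 − 2·33 − 2·61 − 2·82 + 3·7 = 258

258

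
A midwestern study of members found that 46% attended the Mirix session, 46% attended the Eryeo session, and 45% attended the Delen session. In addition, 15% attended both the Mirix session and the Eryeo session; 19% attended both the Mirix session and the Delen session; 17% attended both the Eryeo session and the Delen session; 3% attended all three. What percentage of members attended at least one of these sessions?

89%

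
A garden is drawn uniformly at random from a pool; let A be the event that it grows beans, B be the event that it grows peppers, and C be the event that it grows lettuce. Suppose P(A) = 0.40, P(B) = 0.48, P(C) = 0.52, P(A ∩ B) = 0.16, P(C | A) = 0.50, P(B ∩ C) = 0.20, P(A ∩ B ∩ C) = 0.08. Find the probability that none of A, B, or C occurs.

P(A ∩ C) = P(A)·P(C|A) = 0.40 × 0.50 = 0.20
Apply inclusion-exclusion:
P(A ∪ B ∪ C) = 0.40 + 0.48 + 0.52 − 0.16 − 0.20 − 0.20 + 0.08 = 0.92
P(none) = 1 − 0.92 = 0.08

0.08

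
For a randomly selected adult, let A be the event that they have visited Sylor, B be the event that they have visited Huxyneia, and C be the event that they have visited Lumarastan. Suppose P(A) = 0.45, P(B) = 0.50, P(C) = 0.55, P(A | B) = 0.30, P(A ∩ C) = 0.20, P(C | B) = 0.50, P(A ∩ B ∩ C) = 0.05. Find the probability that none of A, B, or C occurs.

0.05

P(A ∩ B) = P(B)·P(A|B) = 0.50 × 0.30 = 0.15
P(B ∩ C) = P(B)·P(C|B) = 0.50 × 0.50 = 0.25
P(A ∪ B ∪ C) = 0.45 + 0.50 + 0.55 − 0.15 − 0.20 − 0.25 + 0.05 = 0.95
P(none) = 1 − 0.95 = 0.05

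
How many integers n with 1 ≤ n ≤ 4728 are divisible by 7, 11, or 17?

floor(4728/7) + floor(4728/11) + floor(4728/17) − floor(4728/77) − floor(4728/119) − floor(4728/187) + floor(4728/1309) = 675 + 429 + 278 − 61 − 39 − 25 + 3 = 1260

1260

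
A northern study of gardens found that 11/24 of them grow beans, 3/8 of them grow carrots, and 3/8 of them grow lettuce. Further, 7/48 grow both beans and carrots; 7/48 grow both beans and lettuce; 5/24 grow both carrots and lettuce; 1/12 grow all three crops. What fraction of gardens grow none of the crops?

By inclusion-exclusion,
P(union) = 11/24 + 3/8 + 3/8 − 7/48 − 7/48 − 5/24 + 1/12 = 19/24
P(none) = 1 − 19/24 = 5/24

5/24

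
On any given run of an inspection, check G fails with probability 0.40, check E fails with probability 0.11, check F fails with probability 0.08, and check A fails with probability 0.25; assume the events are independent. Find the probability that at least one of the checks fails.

P(none) = (1 − 0.40) × (1 − 0.11) × (1 − 0.08) × (1 − 0.25) = 0.60 × 0.89 × 0.92 × 0.75 = 0.36846
P(at least one) = 1 − 0.36846 = 0.63154

0.63154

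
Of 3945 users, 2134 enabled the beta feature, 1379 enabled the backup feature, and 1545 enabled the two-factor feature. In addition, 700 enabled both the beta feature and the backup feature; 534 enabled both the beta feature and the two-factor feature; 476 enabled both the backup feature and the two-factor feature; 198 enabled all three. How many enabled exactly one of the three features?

2232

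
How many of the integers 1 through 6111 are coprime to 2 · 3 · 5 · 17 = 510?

3055 + 2037 + 1222 + 359 − 1018 − 611 − 179 − 407 − 119 − 71 + 203 + 59 + 35 + 23 − 11 = 4577
6111 − 4577 = 1534

1534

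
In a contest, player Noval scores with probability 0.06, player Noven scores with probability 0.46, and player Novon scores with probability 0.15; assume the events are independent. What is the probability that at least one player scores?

0.56854

P(none) = (1 − 0.06) × (1 − 0.46) × (1 − 0.15) = 0.94 × 0.54 × 0.85 = 0.43146
P(at least one) = 1 − 0.43146 = 0.56854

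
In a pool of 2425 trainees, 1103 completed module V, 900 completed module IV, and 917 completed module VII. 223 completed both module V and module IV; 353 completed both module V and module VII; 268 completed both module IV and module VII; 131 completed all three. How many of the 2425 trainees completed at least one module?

2207

Inclusion–exclusion gives
|at least one| = 1103 + 900 + 917 − 223 − 353 − 268 + 131 = 2207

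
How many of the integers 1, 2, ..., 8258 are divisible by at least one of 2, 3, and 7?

5898

⌊8258/2⌋ + ⌊8258/3⌋ + ⌊8258/7⌋ − ⌊8258/6⌋ − ⌊8258/14⌋ − ⌊8258/21⌋ + ⌊8258/42⌋ = 4129 + 2752 + 1179 − 1376 − 589 − 393 + 196 = 5898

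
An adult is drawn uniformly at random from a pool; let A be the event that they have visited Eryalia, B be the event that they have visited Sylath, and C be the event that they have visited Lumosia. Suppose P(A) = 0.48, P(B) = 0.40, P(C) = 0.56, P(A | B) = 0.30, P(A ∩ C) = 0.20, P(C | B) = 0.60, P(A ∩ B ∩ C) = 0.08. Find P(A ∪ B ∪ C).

P(A ∩ B) = P(B)·P(A|B) = 0.40 × 0.30 = 0.12
P(B ∩ C) = P(B)·P(C|B) = 0.40 × 0.60 = 0.24
Apply inclusion-exclusion:
P(A ∪ B ∪ C) = 0.48 + 0.40 + 0.56 − 0.12 − 0.20 − 0.24 + 0.08 = 0.96

0.96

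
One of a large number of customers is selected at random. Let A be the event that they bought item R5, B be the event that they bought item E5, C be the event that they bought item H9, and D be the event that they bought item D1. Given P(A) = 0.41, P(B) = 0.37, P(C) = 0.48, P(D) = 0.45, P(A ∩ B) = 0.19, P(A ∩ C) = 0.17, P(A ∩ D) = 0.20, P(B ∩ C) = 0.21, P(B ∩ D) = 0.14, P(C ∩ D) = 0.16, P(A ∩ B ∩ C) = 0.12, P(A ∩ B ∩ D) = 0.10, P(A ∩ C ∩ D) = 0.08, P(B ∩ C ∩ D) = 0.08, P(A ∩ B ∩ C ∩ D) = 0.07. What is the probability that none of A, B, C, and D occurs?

0.05

P(A ∪ B ∪ C ∪ D) = 0.41 + 0.37 + 0.48 + 0.45 − 0.19 − 0.17 − 0.20 − 0.21 − 0.14 − 0.16 + 0.12 + 0.10 + 0.08 + 0.08 − 0.07 = 0.95
P(none) = 1 − 0.95 = 0.05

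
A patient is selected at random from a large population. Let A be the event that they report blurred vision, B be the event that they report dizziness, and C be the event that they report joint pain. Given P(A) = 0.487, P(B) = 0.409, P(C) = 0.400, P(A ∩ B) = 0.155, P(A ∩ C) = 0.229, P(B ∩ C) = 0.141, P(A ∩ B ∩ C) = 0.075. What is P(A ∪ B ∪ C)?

0.846

Inclusion–exclusion gives
P(A ∪ B ∪ C) = 0.487 + 0.409 + 0.400 − 0.155 − 0.229 − 0.141 + 0.075 = 0.846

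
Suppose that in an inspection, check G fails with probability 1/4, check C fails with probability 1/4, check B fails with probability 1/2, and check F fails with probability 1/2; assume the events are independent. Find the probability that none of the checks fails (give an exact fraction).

9/64

P(none) = (1 − 1/4) × (1 − 1/4) × (1 − 1/2) × (1 − 1/2) = 3/4 × 3/4 × 1/2 × 1/2 = 9/64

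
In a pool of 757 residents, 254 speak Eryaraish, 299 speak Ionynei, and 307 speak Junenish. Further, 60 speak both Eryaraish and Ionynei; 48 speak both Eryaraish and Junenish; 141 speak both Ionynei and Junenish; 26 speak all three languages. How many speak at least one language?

N(≥1) = 254 + 299 + 307 − 60 − 48 − 141 + 26 = 637

637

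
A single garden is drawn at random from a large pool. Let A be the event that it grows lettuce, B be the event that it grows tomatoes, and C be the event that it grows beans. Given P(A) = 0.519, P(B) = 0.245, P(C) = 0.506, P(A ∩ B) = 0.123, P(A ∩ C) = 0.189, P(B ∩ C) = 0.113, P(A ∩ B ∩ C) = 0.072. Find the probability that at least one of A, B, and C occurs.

P(A ∪ B ∪ C) = 0.519 + 0.245 + 0.506 − 0.123 − 0.189 − 0.113 + 0.072 = 0.917

0.917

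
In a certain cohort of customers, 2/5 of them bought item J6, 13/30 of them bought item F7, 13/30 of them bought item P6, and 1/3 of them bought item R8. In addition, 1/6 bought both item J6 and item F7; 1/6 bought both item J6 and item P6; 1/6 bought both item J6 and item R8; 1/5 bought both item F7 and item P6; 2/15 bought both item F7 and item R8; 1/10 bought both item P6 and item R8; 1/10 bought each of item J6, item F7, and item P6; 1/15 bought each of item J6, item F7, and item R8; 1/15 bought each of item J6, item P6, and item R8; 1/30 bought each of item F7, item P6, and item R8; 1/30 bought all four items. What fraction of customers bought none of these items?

P(union) = 2/5 + 13/30 + 13/30 + 1/3 − 1/6 − 1/6 − 1/6 − 1/5 − 2/15 − 1/10 + 1/10 + 1/15 + 1/15 + 1/30 − 1/30 = 9/10
P(none) = 1 − 9/10 = 1/10

1/10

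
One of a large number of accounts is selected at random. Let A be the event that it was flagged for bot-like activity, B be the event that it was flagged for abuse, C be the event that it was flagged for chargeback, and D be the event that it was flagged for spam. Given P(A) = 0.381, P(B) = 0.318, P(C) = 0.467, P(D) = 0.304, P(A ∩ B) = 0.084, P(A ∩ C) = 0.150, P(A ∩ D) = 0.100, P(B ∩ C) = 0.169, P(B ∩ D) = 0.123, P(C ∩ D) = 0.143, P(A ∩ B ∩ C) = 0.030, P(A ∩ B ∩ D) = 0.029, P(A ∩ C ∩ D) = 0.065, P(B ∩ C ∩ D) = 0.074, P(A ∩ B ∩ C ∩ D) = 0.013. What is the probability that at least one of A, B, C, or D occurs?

0.886

P(A ∪ B ∪ C ∪ D) = 0.381 + 0.318 + 0.467 + 0.304 − 0.084 − 0.150 − 0.100 − 0.169 − 0.123 − 0.143 + 0.030 + 0.029 + 0.065 + 0.074 − 0.013 = 0.886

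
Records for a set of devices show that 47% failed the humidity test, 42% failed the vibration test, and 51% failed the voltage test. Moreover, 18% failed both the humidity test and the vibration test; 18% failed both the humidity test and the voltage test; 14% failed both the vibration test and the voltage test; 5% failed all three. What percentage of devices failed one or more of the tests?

P(at least one) = 47 + 42 + 51 − 18 − 18 − 14 + 5 = 95%

95%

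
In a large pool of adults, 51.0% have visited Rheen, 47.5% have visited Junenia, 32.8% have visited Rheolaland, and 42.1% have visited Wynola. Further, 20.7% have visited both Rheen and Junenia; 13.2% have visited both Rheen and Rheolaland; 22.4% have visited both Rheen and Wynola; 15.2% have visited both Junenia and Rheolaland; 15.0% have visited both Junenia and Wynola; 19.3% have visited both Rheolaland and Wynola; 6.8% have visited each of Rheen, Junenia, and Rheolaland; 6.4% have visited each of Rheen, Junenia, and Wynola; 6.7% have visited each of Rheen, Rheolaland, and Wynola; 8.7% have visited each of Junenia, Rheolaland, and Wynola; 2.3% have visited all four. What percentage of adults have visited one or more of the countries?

93.9%

Inclusion–exclusion gives
P(at least one) = 51.0 + 47.5 + 32.8 + 42.1 − 20.7 − 13.2 − 22.4 − 15.2 − 15.0 − 19.3 + 6.8 + 6.4 + 6.7 + 8.7 − 2.3 = 93.9%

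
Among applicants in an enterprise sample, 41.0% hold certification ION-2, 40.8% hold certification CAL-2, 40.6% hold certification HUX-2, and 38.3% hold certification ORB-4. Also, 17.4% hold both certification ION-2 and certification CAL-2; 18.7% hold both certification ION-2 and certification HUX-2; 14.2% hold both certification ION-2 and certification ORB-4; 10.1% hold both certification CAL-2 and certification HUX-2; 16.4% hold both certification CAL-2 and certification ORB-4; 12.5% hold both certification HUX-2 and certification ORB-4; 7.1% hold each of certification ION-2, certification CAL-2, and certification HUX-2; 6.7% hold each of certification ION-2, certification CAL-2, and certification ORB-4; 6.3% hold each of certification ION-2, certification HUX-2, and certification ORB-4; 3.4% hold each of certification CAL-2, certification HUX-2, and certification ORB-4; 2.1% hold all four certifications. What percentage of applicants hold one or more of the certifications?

P(union) = 41.0 + 40.8 + 40.6 + 38.3 − 17.4 − 18.7 − 14.2 − 10.1 − 16.4 − 12.5 + 7.1 + 6.7 + 6.3 + 3.4 − 2.1 = 92.8%

92.8%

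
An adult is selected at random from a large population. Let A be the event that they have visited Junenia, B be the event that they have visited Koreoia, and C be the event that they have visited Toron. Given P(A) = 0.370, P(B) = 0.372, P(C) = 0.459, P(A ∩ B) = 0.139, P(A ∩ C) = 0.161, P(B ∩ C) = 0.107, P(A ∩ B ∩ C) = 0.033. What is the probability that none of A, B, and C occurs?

By inclusion-exclusion,
P(A ∪ B ∪ C) = 0.370 + 0.372 + 0.459 − 0.139 − 0.161 − 0.107 + 0.033 = 0.827
P(none) = 1 − 0.827 = 0.173

0.173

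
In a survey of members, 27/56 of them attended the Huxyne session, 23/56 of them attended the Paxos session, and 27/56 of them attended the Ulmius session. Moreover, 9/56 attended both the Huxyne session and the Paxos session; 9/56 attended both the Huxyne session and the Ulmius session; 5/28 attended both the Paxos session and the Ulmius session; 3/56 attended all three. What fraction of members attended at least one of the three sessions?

13/14

By inclusion-exclusion,
P(≥1) = 27/56 + 23/56 + 27/56 − 9/56 − 9/56 − 5/28 + 3/56 = 13/14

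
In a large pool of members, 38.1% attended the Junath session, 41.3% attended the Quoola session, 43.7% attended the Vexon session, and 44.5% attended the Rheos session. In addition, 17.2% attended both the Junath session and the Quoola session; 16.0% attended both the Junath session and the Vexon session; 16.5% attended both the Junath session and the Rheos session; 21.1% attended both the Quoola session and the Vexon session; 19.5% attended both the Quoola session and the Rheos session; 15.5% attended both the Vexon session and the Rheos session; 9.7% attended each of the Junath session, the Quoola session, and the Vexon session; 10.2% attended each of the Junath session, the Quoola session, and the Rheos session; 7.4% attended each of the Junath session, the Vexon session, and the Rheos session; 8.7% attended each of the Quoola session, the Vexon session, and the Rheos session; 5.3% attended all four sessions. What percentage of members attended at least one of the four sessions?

92.5%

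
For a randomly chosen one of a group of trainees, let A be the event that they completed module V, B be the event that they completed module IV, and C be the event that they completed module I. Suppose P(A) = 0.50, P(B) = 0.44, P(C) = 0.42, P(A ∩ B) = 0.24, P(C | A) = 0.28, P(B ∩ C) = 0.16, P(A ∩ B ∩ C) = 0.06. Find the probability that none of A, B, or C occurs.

0.12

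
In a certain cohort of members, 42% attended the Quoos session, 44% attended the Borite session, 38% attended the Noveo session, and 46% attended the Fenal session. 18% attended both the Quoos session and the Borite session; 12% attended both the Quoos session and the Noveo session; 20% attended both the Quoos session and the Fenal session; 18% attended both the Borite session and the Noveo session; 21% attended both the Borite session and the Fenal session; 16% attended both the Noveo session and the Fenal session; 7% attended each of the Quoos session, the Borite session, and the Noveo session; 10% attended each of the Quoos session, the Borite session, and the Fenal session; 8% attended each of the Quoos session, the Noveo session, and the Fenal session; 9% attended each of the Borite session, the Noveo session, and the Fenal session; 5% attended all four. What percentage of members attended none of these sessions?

Inclusion–exclusion gives
P(union) = 42 + 44 + 38 + 46 − 18 − 12 − 20 − 18 − 21 − 16 + 7 + 10 + 8 + 9 − 5 = 94%
P(none) = 100% − 94% = 6%

6%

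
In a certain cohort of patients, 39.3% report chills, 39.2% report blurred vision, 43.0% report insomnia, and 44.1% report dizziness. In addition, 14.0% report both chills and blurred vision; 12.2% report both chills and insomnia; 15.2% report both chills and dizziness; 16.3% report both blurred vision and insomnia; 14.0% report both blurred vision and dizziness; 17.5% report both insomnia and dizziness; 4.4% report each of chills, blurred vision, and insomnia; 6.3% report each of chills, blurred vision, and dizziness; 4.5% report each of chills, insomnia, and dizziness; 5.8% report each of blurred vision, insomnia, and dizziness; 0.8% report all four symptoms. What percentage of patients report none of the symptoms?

3.4%

By inclusion-exclusion,
P(union) = 39.3 + 39.2 + 43.0 + 44.1 − 14.0 − 12.2 − 15.2 − 16.3 − 14.0 − 17.5 + 4.4 + 6.3 + 4.5 + 5.8 − 0.8 = 96.6%
P(none) = 100% − 96.6% = 3.4%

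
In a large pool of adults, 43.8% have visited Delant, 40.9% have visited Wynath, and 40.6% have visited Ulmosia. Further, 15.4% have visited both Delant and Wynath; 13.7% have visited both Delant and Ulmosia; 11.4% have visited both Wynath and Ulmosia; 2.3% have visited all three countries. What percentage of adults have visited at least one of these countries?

P(union) = 43.8 + 40.9 + 40.6 − 15.4 − 13.7 − 11.4 + 2.3 = 87.1%

87.1%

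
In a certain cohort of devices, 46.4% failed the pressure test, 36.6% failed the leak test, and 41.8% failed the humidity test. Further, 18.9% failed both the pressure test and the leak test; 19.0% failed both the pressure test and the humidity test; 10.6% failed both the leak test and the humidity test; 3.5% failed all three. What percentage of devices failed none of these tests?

20.2%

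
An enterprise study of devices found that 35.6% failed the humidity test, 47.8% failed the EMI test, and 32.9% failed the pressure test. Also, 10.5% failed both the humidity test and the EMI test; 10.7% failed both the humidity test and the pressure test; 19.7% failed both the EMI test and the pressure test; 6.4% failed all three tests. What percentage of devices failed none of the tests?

18.2%

P(at least one) = 35.6 + 47.8 + 32.9 − 10.5 − 10.7 − 19.7 + 6.4 = 81.8%
P(none) = 100% − 81.8% = 18.2%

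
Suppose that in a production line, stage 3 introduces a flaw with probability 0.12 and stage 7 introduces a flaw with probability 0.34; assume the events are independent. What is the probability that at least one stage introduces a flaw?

Independence gives P(none) = ∏(1 − pᵢ).
P(none) = (1 − 0.12) × (1 − 0.34) = 0.88 × 0.66 = 0.5808
P(at least one) = 1 − 0.5808 = 0.4192

0.4192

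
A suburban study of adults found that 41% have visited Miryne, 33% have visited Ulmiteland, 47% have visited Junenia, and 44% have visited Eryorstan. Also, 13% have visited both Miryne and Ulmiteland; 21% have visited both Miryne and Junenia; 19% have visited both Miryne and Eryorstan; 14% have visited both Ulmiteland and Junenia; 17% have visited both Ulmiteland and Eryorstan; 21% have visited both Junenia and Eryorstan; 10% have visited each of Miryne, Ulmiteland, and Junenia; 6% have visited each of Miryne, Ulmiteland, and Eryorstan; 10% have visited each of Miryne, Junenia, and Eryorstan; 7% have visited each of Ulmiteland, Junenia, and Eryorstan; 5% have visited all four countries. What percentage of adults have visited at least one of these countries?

Using inclusion–exclusion:
P(at least one) = 41 + 33 + 47 + 44 − 13 − 21 − 19 − 14 − 17 − 21 + 10 + 6 + 10 + 7 − 5 = 88%

88%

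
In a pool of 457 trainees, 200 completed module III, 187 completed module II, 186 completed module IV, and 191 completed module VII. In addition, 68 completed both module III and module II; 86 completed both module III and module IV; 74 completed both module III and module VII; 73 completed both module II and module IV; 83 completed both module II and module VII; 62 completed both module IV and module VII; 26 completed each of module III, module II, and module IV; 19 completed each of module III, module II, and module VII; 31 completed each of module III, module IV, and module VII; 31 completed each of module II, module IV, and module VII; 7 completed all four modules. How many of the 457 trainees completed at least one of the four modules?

418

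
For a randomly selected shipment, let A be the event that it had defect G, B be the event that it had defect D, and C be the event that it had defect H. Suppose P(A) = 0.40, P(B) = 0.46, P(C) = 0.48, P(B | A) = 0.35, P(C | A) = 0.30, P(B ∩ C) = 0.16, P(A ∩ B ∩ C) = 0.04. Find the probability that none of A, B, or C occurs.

0.04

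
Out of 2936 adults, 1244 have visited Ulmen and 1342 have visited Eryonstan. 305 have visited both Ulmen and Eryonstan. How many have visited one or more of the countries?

2281

N(≥1) = 1244 + 1342 − 305 = 2281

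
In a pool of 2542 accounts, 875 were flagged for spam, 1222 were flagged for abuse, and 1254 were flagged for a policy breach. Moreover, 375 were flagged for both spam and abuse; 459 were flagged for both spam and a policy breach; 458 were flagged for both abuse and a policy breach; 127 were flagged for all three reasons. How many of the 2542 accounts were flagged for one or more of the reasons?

2186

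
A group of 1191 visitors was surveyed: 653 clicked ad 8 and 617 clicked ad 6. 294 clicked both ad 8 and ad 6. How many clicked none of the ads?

By inclusion-exclusion,
N(≥1) = 653 + 617 − 294 = 976
None: 1191 − 976 = 215

215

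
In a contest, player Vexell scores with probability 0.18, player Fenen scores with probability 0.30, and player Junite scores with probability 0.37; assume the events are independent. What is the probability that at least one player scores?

0.63838

Independence gives P(none) = ∏(1 − pᵢ).
P(none) = (1 − 0.18) × (1 − 0.30) × (1 − 0.37) = 0.82 × 0.70 × 0.63 = 0.36162
P(at least one) = 1 − 0.36162 = 0.63838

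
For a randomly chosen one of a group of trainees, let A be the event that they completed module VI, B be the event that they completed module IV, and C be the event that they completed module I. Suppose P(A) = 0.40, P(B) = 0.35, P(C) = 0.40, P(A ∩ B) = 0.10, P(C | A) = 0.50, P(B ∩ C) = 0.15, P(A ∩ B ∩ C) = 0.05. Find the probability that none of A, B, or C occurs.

0.25

P(A ∩ C) = P(A)·P(C|A) = 0.40 × 0.50 = 0.20
Using inclusion–exclusion:
P(A ∪ B ∪ C) = 0.40 + 0.35 + 0.40 − 0.10 − 0.20 − 0.15 + 0.05 = 0.75
P(none) = 1 − 0.75 = 0.25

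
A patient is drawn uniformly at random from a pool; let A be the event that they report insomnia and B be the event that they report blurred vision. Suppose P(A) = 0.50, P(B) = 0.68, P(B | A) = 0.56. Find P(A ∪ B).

P(A ∩ B) = P(A)·P(B|A) = 0.50 × 0.56 = 0.28
By inclusion–exclusion:
P(A ∪ B) = 0.50 + 0.68 − 0.28 = 0.90

0.90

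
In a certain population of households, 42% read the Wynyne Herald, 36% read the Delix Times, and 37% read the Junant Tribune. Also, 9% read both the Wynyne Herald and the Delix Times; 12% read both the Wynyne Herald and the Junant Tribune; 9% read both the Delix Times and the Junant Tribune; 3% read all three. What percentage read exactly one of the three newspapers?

Using the inclusion–exclusion count for exactly one event:
P(exactly one) = 42 + 36 + 37 − 2·9 − 2·12 − 2·9 + 3·3 = 64%

64%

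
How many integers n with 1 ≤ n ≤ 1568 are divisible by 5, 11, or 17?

494

Inclusion–exclusion gives
⌊1568/5⌋ + ⌊1568/11⌋ + ⌊1568/17⌋ − ⌊1568/55⌋ − ⌊1568/85⌋ − ⌊1568/187⌋ + ⌊1568/935⌋ = 313 + 142 + 92 − 28 − 18 − 8 + 1 = 494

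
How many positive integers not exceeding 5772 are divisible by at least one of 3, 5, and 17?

Inclusion–exclusion gives
floor(5772/3) + floor(5772/5) + floor(5772/17) − floor(5772/15) − floor(5772/51) − floor(5772/85) + floor(5772/255) = 1924 + 1154 + 339 − 384 − 113 − 67 + 22 = 2875

2875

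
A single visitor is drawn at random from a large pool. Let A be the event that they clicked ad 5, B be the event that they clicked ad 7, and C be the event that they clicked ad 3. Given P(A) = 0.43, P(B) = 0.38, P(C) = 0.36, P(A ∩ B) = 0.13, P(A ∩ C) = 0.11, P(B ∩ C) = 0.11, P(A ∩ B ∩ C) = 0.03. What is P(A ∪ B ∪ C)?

0.85

By inclusion–exclusion:
P(A ∪ B ∪ C) = 0.43 + 0.38 + 0.36 − 0.13 − 0.11 − 0.11 + 0.03 = 0.85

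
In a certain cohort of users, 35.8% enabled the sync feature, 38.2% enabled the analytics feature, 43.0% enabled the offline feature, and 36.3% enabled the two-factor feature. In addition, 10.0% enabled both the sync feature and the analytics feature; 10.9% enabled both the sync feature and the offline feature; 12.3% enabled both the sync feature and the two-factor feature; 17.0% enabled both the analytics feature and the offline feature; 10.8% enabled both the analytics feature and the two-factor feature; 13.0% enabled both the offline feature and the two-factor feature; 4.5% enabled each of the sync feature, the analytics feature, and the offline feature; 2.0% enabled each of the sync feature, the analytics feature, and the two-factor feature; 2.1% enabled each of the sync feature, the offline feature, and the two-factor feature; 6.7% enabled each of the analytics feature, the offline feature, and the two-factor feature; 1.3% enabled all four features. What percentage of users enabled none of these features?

P(at least one) = 35.8 + 38.2 + 43.0 + 36.3 − 10.0 − 10.9 − 12.3 − 17.0 − 10.8 − 13.0 + 4.5 + 2.0 + 2.1 + 6.7 − 1.3 = 93.3%
P(none) = 100% − 93.3% = 6.7%

6.7%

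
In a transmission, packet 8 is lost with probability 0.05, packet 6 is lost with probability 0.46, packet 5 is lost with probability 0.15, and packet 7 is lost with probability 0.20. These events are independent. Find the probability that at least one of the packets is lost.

0.65116

P(none) = (1 − 0.05) × (1 − 0.46) × (1 − 0.15) × (1 − 0.20) = 0.95 × 0.54 × 0.85 × 0.80 = 0.34884
P(at least one) = 1 − 0.34884 = 0.65116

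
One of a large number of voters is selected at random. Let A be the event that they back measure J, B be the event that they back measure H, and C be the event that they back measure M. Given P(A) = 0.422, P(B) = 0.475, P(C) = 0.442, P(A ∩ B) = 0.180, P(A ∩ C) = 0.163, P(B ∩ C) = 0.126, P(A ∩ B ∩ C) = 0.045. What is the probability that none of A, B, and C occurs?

0.085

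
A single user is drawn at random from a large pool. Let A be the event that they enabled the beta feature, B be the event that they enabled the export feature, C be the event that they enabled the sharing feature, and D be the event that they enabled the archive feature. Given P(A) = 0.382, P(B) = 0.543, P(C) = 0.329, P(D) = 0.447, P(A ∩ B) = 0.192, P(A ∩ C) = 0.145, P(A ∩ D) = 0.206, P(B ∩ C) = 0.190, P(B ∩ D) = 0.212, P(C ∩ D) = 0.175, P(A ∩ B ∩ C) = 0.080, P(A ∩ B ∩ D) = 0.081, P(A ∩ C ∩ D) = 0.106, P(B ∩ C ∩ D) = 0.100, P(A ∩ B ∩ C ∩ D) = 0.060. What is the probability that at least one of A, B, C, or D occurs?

Inclusion–exclusion gives
P(A ∪ B ∪ C ∪ D) = 0.382 + 0.543 + 0.329 + 0.447 − 0.192 − 0.145 − 0.206 − 0.190 − 0.212 − 0.175 + 0.080 + 0.081 + 0.106 + 0.100 − 0.060 = 0.888

0.888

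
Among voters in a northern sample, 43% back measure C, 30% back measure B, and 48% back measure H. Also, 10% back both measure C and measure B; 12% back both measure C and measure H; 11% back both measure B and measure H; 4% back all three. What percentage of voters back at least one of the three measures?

92%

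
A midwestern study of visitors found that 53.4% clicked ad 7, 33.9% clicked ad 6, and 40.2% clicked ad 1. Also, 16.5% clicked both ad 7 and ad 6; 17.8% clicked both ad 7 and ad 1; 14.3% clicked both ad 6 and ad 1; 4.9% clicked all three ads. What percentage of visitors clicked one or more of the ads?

By inclusion–exclusion:
P(≥1) = 53.4 + 33.9 + 40.2 − 16.5 − 17.8 − 14.3 + 4.9 = 83.8%

83.8%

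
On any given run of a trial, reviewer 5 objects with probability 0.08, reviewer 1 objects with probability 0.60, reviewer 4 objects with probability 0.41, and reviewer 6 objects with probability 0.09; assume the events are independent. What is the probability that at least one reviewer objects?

0.8024208

Independence gives P(none) = ∏(1 − pᵢ).
P(none) = (1 − 0.08) × (1 − 0.60) × (1 − 0.41) × (1 − 0.09) = 0.92 × 0.40 × 0.59 × 0.91 = 0.1975792
P(at least one) = 1 − 0.1975792 = 0.8024208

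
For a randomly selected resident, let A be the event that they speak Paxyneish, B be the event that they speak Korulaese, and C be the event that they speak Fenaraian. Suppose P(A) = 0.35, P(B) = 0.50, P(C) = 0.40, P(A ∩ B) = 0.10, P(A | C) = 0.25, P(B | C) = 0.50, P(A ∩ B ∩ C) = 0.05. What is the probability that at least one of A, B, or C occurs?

P(A ∩ C) = P(C)·P(A|C) = 0.40 × 0.25 = 0.10
P(B ∩ C) = P(C)·P(B|C) = 0.40 × 0.50 = 0.20
By inclusion–exclusion:
P(A ∪ B ∪ C) = 0.35 + 0.50 + 0.40 − 0.10 − 0.10 − 0.20 + 0.05 = 0.90

0.90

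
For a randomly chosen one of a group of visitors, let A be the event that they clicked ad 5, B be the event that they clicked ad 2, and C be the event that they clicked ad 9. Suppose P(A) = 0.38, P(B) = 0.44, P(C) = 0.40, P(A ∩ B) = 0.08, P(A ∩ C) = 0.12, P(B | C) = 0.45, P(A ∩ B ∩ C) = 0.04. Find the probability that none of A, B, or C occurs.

P(B ∩ C) = P(C)·P(B|C) = 0.40 × 0.45 = 0.18
By inclusion-exclusion,
P(A ∪ B ∪ C) = 0.38 + 0.44 + 0.40 − 0.08 − 0.12 − 0.18 + 0.04 = 0.88
P(none) = 1 − 0.88 = 0.12

0.12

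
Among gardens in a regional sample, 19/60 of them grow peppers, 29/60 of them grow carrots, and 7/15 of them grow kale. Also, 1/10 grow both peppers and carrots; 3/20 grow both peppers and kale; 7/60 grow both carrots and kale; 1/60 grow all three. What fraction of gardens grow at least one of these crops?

11/12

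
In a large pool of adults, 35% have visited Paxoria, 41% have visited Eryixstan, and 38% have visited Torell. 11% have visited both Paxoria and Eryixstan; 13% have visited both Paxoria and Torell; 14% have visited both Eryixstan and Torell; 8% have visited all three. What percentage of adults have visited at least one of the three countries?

P(≥1) = 35 + 41 + 38 − 11 − 13 − 14 + 8 = 84%

84%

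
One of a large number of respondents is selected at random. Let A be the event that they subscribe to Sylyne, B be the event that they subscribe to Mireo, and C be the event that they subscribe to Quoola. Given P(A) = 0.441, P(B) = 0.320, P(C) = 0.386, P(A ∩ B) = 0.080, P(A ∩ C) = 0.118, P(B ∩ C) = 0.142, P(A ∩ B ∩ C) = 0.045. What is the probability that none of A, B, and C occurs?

0.148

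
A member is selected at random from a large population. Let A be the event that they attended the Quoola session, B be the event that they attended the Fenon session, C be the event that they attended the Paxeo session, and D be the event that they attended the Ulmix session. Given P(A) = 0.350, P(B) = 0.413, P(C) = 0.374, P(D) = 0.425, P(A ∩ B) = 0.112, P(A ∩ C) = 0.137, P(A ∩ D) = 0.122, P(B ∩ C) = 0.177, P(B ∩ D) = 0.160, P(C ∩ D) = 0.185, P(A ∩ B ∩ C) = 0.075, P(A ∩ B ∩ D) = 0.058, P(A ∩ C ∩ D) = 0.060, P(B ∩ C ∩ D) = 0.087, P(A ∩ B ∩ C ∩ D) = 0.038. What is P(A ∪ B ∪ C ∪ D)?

0.911

P(A ∪ B ∪ C ∪ D) = 0.350 + 0.413 + 0.374 + 0.425 − 0.112 − 0.137 − 0.122 − 0.177 − 0.160 − 0.185 + 0.075 + 0.058 + 0.060 + 0.087 − 0.038 = 0.911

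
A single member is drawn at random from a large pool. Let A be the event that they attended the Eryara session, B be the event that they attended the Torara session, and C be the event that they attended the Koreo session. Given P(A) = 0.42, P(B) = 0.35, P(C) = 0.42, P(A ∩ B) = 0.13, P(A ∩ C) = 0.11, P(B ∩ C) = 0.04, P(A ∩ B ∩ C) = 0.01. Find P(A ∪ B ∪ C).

Using inclusion–exclusion:
P(A ∪ B ∪ C) = 0.42 + 0.35 + 0.42 − 0.13 − 0.11 − 0.04 + 0.01 = 0.92

0.92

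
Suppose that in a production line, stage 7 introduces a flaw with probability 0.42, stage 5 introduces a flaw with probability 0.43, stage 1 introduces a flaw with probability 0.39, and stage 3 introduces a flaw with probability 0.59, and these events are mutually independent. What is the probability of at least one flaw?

0.91731694

P(none) = (1 − 0.42) × (1 − 0.43) × (1 − 0.39) × (1 − 0.59) = 0.58 × 0.57 × 0.61 × 0.41 = 0.08268306
P(at least one) = 1 − 0.08268306 = 0.91731694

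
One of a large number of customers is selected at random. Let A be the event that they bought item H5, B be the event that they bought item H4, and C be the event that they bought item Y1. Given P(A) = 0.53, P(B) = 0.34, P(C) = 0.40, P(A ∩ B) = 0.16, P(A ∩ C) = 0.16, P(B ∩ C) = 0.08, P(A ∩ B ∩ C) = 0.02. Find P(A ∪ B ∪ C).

0.89

Using inclusion–exclusion:
P(A ∪ B ∪ C) = 0.53 + 0.34 + 0.40 − 0.16 − 0.16 − 0.08 + 0.02 = 0.89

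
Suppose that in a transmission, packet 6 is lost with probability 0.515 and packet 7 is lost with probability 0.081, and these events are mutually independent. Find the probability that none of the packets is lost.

P(none) = (1 − 0.515) × (1 − 0.081) = 0.485 × 0.919 = 0.445715

0.445715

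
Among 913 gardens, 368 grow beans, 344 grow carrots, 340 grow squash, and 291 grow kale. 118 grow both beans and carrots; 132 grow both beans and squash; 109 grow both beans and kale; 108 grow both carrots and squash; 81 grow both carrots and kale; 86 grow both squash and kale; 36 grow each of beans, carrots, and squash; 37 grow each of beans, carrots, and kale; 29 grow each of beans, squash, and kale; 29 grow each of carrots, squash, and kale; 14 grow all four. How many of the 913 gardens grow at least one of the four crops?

826

By inclusion-exclusion,
|at least one| = 368 + 344 + 340 + 291 − 118 − 132 − 109 − 108 − 81 − 86 + 36 + 37 + 29 + 29 − 14 = 826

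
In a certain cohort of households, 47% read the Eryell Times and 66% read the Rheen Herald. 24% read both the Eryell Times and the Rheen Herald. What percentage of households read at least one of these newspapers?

89%

P(≥1) = 47 + 66 − 24 = 89%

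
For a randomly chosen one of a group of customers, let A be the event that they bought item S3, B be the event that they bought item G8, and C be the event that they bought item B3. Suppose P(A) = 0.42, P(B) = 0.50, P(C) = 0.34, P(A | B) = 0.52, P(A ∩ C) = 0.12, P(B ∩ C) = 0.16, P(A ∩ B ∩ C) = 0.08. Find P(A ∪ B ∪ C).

P(A ∩ B) = P(B)·P(A|B) = 0.50 × 0.52 = 0.26
Using inclusion–exclusion:
P(A ∪ B ∪ C) = 0.42 + 0.50 + 0.34 − 0.26 − 0.12 − 0.16 + 0.08 = 0.80

0.80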